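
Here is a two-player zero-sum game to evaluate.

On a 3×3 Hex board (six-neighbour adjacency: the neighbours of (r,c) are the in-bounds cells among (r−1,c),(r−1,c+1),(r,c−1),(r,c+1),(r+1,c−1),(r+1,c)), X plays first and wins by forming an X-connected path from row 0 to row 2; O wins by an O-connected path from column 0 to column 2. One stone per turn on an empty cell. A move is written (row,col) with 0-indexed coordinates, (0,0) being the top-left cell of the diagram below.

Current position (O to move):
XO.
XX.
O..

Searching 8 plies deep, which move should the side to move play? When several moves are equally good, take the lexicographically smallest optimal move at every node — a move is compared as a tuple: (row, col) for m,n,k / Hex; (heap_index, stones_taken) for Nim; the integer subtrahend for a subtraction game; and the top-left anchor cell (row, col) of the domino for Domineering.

O's best at [XO./XX./O..]: (2,1)

p1 O@[XO./XX./O..]: (0,2)[XOO/XX./O..]-1 (1,2)[XO./XXO/O..]-1 (2,1)[XO./XX./OO.]+1* (2,2)[XO./XX./O.O]-1
p2 X@[XO./XX./OO.]: (0,2)[XOX/XX./OO.]-1* (1,2)[XO./XXX/OO.]-1 (2,2)[XO./XX./OOX]-1
p3 O@[XOX/XX./OO.]: (1,2)[XOX/XXO/OO.]+1* (2,2)[XOX/XX./OOO]+1
p4 X@[XOX/XXO/OO.] terminal -1; root [XO./XX./O..] d8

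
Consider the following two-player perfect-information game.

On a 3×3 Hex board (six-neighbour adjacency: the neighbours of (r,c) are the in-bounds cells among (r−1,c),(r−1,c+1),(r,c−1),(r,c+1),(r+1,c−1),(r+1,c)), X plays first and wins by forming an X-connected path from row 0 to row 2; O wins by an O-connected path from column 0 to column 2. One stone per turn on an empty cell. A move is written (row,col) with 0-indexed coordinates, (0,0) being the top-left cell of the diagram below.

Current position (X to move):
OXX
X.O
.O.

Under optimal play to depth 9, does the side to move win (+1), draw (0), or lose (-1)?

p1 X@[OXX/X.O/.O.]: (1,1)[OXX/XXO/.O.]-1 (2,0)[OXX/X.O/XO.]+1* (2,2)[OXX/X.O/.OX]-1
p2 O@[OXX/X.O/XO.] terminal -1; root [OXX/X.O/.O.] d9

value(OXX/X.O/.O., X) = +1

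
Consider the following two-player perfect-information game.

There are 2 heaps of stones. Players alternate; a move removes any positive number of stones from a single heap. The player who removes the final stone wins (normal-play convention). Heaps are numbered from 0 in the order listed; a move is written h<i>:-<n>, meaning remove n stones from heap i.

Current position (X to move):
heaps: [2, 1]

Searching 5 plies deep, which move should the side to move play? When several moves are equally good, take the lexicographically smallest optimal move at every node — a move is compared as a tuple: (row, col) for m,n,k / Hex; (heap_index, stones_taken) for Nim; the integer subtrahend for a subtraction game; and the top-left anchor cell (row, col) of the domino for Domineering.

p1 X@[(2,1)]: h0:-1[(1,1)]+1* h0:-2[(0,1)]-1 h1:-1[(2,0)]-1
p2 O@[(1,1)]: h0:-1[(0,1)]-1* h1:-1[(1,0)]-1
p3 X@[(0,1)]: h1:-1[(0,0)]+1*
p4 O@[(0,0)] terminal -1; root [(2,1)] d5

X's best at [(2,1)]: h0:-1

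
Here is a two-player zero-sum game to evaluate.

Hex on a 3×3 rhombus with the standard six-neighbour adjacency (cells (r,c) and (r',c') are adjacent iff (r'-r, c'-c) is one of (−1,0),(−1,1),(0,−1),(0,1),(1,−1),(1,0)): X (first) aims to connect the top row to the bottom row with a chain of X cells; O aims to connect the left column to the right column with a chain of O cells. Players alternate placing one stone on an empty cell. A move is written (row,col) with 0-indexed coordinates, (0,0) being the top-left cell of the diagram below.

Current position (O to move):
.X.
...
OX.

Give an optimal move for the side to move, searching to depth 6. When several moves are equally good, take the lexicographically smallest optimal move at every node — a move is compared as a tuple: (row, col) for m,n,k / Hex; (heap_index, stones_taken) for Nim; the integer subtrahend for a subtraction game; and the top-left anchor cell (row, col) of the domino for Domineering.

O's best at [.X./.../OX.]: (1,1)

p1 O@[.X./.../OX.]: (0,0)[OX./.../OX.]-1 (0,2)[.XO/.../OX.]-1 (1,0)[.X./O../OX.]-1 (1,1)[.X./.O./OX.]+1* (1,2)[.X./..O/OX.]-1 (2,2)[.X./.../OXO]-1
p2 X@[.X./.O./OX.]: (0,0)[XX./.O./OX.]-1* (0,2)[.XX/.O./OX.]-1 (1,0)[.X./XO./OX.]-1 (1,2)[.X./.OX/OX.]-1 (2,2)[.X./.O./OXX]-1
p3 O@[XX./.O./OX.]: (0,2)[XXO/.O./OX.]+1* (1,0)[XX./OO./OX.]+1 (1,2)[XX./.OO/OX.]+1 (2,2)[XX./.O./OXO]+1
p4 X@[XXO/.O./OX.] terminal -1; root [.X./.../OX.] d6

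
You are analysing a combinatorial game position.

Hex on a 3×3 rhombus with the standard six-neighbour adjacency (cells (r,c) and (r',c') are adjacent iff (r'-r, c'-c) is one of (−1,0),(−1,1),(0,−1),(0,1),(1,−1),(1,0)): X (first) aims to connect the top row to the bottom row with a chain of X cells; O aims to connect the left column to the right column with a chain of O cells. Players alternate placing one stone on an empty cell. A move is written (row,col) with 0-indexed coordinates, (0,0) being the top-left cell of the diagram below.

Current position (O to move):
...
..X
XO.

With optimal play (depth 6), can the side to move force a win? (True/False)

O winning at [.../..X/XO.]: False

ply 1, O at .../..X/XO. | (0,0)=-1→O../..X/XO.*; (0,1)=-1→.O./..X/XO.; (0,2)=-1→..O/..X/XO.; (1,0)=-1→.../O.X/XO.; (1,1)=-1→.../.OX/XO.; (2,2)=-1→.../..X/XOO
ply 2, X at O../..X/XO. | (0,1)=+1→OX./..X/XO.*; (0,2)=+1→O.X/..X/XO.; (1,0)=+1→O../X.X/XO.; (1,1)=+1→O../.XX/XO.; (2,2)=+1→O../..X/XOX
ply 3, O at OX./..X/XO. | (0,2)=-1→OXO/..X/XO.*; (1,0)=-1→OX./O.X/XO.; (1,1)=-1→OX./.OX/XO.; (2,2)=-1→OX./..X/XOO
ply 4, X at OXO/..X/XO. | (1,0)=+1→OXO/X.X/XO.*; (1,1)=+1→OXO/.XX/XO.; (2,2)=+1→OXO/..X/XOX
ply 5: OXO/X.X/XO. is terminal -1 (O); from .../..X/XO. depth 6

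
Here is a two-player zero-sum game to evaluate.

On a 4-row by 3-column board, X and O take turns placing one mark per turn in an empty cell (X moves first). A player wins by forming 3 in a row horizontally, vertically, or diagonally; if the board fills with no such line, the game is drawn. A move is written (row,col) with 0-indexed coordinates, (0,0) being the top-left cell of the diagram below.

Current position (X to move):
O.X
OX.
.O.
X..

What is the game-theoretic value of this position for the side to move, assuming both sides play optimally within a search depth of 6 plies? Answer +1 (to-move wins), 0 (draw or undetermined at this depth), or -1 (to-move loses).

p1 X@[O.X/OX./.O./X..]: (0,1)[OXX/OX./.O./X..]-1 (1,2)[O.X/OXX/.O./X..]-1 (2,0)[O.X/OX./XO./X..]+1* (2,2)[O.X/OX./.OX/X..]-1 (3,1)[O.X/OX./.O./XX.]-1 (3,2)[O.X/OX./.O./X.X]-1
p2 O@[O.X/OX./XO./X..] terminal -1; root [O.X/OX./.O./X..] d6

value(O.X/OX./.O./X.., X) = +1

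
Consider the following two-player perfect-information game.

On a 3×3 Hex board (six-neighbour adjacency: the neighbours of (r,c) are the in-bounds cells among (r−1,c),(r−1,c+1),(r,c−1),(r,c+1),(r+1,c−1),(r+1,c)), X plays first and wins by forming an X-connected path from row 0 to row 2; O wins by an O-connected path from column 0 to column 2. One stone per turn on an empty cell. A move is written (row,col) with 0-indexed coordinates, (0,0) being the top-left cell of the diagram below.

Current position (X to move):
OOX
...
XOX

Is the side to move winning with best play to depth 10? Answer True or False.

ply 1, X at OOX/.../XOX | (1,0)=+1→OOX/X../XOX*; (1,1)=+1→OOX/.X./XOX; (1,2)=+1→OOX/..X/XOX
ply 2, O at OOX/X../XOX | (1,1)=-1→OOX/XO./XOX*; (1,2)=-1→OOX/X.O/XOX
ply 3, X at OOX/XO./XOX | (1,2)=+1→OOX/XOX/XOX*
ply 4: OOX/XOX/XOX is terminal -1 (O); from OOX/.../XOX depth 10

X winning at [OOX/.../XOX]: True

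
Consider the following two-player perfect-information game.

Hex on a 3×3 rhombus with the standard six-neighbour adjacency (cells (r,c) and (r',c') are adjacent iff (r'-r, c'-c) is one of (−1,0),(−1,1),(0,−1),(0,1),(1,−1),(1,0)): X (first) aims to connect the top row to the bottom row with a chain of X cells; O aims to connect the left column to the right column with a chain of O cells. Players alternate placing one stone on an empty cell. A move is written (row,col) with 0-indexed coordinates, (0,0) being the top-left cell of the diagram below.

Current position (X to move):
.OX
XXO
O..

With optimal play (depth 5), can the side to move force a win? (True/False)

X winning at [.OX/XXO/O..]: True

ply 1, X at .OX/XXO/O.. | (0,0)=-1→XOX/XXO/O..; (2,1)=+1→.OX/XXO/OX.*; (2,2)=-1→.OX/XXO/O.X
ply 2: .OX/XXO/OX. is terminal -1 (O); from .OX/XXO/O.. depth 5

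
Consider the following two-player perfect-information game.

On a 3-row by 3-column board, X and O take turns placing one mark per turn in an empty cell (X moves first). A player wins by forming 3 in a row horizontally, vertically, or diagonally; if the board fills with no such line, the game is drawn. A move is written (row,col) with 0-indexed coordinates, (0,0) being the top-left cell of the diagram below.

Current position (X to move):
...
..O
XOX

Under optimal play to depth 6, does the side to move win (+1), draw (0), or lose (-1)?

value(.../..O/XOX, X) = +1

[.../..O/XOX] X move#1: (0,0):+1/X../..O/XOX*, (0,1):+0/.X./..O/XOX, (0,2):-1/..X/..O/XOX, (1,0):+0/.../X.O/XOX, (1,1):+1/.../.XO/XOX
[X../..O/XOX] O move#2: (0,1):-1/XO./..O/XOX*, (0,2):-1/X.O/..O/XOX, (1,0):-1/X../O.O/XOX, (1,1):-1/X../.OO/XOX
[XO./..O/XOX] X move#3: (0,2):-1/XOX/..O/XOX, (1,0):+1/XO./X.O/XOX*, (1,1):+1/XO./.XO/XOX
[XO./X.O/XOX] end (terminal -1, O#4); searched .../..O/XOX to 6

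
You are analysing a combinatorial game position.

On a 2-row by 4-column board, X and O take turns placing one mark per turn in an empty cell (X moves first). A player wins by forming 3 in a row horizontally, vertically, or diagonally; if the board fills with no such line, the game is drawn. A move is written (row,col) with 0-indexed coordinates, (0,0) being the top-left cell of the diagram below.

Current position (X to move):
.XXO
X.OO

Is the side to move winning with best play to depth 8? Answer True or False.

X winning at [.XXO/X.OO]: True

[.XXO/X.OO] X move#1: (0,0):+1/XXXO/X.OO*, (1,1):+0/.XXO/XXOO
[XXXO/X.OO] end (terminal -1, O#2); searched .XXO/X.OO to 8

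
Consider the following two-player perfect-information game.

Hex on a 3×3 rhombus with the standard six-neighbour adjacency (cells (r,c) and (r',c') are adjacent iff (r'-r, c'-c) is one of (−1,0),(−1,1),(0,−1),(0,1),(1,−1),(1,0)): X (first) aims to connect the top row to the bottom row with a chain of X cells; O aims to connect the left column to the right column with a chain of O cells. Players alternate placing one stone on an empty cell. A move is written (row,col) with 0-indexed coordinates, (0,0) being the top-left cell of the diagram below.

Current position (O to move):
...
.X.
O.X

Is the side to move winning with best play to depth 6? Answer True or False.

p1 O@[.../.X./O.X]: (0,0)[O../.X./O.X]-1* (0,1)[.O./.X./O.X]-1 (0,2)[..O/.X./O.X]-1 (1,0)[.../OX./O.X]-1 (1,2)[.../.XO/O.X]-1 (2,1)[.../.X./OOX]-1
p2 X@[O../.X./O.X]: (0,1)[OX./.X./O.X]+1* (0,2)[O.X/.X./O.X]+1 (1,0)[O../XX./O.X]+1 (1,2)[O../.XX/O.X]+1 (2,1)[O../.X./OXX]+1
p3 O@[OX./.X./O.X]: (0,2)[OXO/.X./O.X]-1* (1,0)[OX./OX./O.X]-1 (1,2)[OX./.XO/O.X]-1 (2,1)[OX./.X./OOX]-1
p4 X@[OXO/.X./O.X]: (1,0)[OXO/XX./O.X]+1* (1,2)[OXO/.XX/O.X]+1 (2,1)[OXO/.X./OXX]+1
p5 O@[OXO/XX./O.X]: (1,2)[OXO/XXO/O.X]-1* (2,1)[OXO/XX./OOX]-1
p6 X@[OXO/XXO/O.X]: (2,1)[OXO/XXO/OXX]+1*
p7 O@[OXO/XXO/OXX] terminal -1; root [.../.X./O.X] d6

O winning at [.../.X./O.X]: False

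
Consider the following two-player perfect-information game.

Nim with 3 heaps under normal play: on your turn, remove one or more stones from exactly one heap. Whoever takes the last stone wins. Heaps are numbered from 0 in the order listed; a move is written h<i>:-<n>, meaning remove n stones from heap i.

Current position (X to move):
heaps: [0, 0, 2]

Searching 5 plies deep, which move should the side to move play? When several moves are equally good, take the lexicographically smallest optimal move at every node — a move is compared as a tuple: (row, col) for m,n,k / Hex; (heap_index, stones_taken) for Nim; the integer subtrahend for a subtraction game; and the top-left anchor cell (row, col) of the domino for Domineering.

X's best at [(0,0,2)]: h2:-2

[(0,0,2)] X move#1: h2:-1:-1/(0,0,1), h2:-2:+1/(0,0,0)*
[(0,0,0)] end (terminal -1, O#2); searched (0,0,2) to 5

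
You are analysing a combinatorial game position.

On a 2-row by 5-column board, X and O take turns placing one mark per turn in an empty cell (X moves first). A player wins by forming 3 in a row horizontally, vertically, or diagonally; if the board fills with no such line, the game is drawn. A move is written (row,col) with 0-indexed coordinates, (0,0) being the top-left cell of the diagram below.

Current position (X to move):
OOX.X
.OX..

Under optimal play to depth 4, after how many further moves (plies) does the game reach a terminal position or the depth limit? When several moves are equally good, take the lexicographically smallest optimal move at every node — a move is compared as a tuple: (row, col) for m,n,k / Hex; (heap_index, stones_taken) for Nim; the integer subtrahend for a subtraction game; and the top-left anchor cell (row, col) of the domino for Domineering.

ply 1, X at OOX.X/.OX.. | (0,3)=+1→OOXXX/.OX..*; (1,0)=+0→OOX.X/XOX..; (1,3)=+1→OOX.X/.OXX.; (1,4)=+1→OOX.X/.OX.X
ply 2: OOXXX/.OX.. is terminal -1 (O); from OOX.X/.OX.. depth 4

PV length from [OOX.X/.OX..]: 1 ply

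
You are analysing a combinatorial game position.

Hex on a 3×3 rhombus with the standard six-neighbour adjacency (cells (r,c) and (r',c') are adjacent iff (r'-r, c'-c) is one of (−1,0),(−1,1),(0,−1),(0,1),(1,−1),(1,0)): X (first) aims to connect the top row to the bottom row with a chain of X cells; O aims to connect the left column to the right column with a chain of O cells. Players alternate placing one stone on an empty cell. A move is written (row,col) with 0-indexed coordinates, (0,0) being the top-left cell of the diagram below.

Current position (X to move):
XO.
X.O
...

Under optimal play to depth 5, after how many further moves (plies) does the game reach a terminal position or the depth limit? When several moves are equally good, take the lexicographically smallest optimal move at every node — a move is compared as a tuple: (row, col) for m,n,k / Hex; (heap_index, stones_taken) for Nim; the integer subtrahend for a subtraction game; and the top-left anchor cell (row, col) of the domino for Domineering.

p1 X@[XO./X.O/...]: (0,2)[XOX/X.O/...]-1 (1,1)[XO./XXO/...]+1* (2,0)[XO./X.O/X..]+1 (2,1)[XO./X.O/.X.]+1 (2,2)[XO./X.O/..X]-1
p2 O@[XO./XXO/...]: (0,2)[XOO/XXO/...]-1* (2,0)[XO./XXO/O..]-1 (2,1)[XO./XXO/.O.]-1 (2,2)[XO./XXO/..O]-1
p3 X@[XOO/XXO/...]: (2,0)[XOO/XXO/X..]+1* (2,1)[XOO/XXO/.X.]+1 (2,2)[XOO/XXO/..X]+1
p4 O@[XOO/XXO/X..] terminal -1; root [XO./X.O/...] d5

PV length from [XO./X.O/...]: 3 plies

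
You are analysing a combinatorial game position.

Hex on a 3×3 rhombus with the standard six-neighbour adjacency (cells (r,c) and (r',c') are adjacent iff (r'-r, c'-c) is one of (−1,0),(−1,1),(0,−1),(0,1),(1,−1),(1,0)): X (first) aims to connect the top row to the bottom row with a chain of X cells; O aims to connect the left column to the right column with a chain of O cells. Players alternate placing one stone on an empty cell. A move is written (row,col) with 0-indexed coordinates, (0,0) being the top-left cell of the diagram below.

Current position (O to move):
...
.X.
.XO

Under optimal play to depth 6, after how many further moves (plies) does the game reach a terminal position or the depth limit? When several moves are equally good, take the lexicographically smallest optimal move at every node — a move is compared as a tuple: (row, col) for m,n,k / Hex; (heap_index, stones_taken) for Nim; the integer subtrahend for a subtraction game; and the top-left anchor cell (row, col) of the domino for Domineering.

PV length from [.../.X./.XO]: 2 plies

ply 1, O at .../.X./.XO | (0,0)=-1→O../.X./.XO*; (0,1)=-1→.O./.X./.XO; (0,2)=-1→..O/.X./.XO; (1,0)=-1→.../OX./.XO; (1,2)=-1→.../.XO/.XO; (2,0)=-1→.../.X./OXO
ply 2, X at O../.X./.XO | (0,1)=+1→OX./.X./.XO*; (0,2)=+1→O.X/.X./.XO; (1,0)=+1→O../XX./.XO; (1,2)=+1→O../.XX/.XO; (2,0)=+1→O../.X./XXO
ply 3: OX./.X./.XO is terminal -1 (O); from .../.X./.XO depth 6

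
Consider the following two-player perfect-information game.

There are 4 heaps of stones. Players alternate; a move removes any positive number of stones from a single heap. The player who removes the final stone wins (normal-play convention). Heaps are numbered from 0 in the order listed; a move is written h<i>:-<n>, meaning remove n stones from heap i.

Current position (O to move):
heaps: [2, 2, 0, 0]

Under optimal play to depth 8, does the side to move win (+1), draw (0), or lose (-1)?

[(2,2,0,0)] O move#1: h0:-1:-1/(1,2,0,0)*, h0:-2:-1/(0,2,0,0), h1:-1:-1/(2,1,0,0), h1:-2:-1/(2,0,0,0)
[(1,2,0,0)] X move#2: h0:-1:-1/(0,2,0,0), h1:-1:+1/(1,1,0,0)*, h1:-2:-1/(1,0,0,0)
[(1,1,0,0)] O move#3: h0:-1:-1/(0,1,0,0)*, h1:-1:-1/(1,0,0,0)
[(0,1,0,0)] X move#4: h1:-1:+1/(0,0,0,0)*
[(0,0,0,0)] end (terminal -1, O#5); searched (2,2,0,0) to 8

value((2,2,0,0), O) = -1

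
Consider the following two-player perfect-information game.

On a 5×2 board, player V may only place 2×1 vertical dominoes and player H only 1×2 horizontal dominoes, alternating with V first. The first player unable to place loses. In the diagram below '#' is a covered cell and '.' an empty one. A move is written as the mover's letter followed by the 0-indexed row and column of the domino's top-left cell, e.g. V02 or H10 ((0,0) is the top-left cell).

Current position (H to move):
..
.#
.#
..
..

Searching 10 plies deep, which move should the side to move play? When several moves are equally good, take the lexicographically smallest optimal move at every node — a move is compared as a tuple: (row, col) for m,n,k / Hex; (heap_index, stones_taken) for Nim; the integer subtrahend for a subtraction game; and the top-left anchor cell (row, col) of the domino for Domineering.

[../.#/.#/../..] H move#1: H00:-1/##/.#/.#/../.., H30:+1/../.#/.#/##/..*, H40:+1/../.#/.#/../##
[../.#/.#/##/..] V move#2: V00:-1/#./##/.#/##/..*, V10:-1/../##/##/##/..
[#./##/.#/##/..] H move#3: H40:+1/#./##/.#/##/##*
[#./##/.#/##/##] end (terminal -1, V#4); searched ../.#/.#/../.. to 10

H's best at [../.#/.#/../..]: H30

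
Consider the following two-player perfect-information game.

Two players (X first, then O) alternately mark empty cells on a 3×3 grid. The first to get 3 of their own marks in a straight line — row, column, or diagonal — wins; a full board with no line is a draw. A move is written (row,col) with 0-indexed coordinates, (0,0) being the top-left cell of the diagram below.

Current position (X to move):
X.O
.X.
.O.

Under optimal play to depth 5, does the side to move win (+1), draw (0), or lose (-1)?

[X.O/.X./.O.] X move#1: (0,1):-1/XXO/.X./.O., (1,0):+1/X.O/XX./.O.*, (1,2):+1/X.O/.XX/.O., (2,0):+1/X.O/.X./XO., (2,2):+1/X.O/.X./.OX
[X.O/XX./.O.] O move#2: (0,1):-1/XOO/XX./.O.*, (1,2):-1/X.O/XXO/.O., (2,0):-1/X.O/XX./OO., (2,2):-1/X.O/XX./.OO
[XOO/XX./.O.] X move#3: (1,2):+1/XOO/XXX/.O.*, (2,0):+1/XOO/XX./XO., (2,2):+1/XOO/XX./.OX
[XOO/XXX/.O.] end (terminal -1, O#4); searched X.O/.X./.O. to 5

value(X.O/.X./.O., X) = +1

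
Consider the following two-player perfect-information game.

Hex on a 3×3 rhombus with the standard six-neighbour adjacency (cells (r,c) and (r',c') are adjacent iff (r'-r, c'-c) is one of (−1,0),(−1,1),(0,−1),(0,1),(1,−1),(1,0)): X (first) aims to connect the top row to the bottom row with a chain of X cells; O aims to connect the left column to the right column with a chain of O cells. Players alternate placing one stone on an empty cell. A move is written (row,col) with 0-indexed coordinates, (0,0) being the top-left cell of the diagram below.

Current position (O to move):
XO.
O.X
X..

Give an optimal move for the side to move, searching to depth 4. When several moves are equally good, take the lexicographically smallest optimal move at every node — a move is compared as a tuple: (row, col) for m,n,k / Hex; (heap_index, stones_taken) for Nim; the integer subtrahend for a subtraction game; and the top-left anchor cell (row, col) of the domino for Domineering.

[XO./O.X/X..] O move#1: (0,2):+1/XOO/O.X/X..*, (1,1):-1/XO./OOX/X.., (2,1):-1/XO./O.X/XO., (2,2):-1/XO./O.X/X.O
[XOO/O.X/X..] end (terminal -1, X#2); searched XO./O.X/X.. to 4

O's best at [XO./O.X/X..]: (0,2)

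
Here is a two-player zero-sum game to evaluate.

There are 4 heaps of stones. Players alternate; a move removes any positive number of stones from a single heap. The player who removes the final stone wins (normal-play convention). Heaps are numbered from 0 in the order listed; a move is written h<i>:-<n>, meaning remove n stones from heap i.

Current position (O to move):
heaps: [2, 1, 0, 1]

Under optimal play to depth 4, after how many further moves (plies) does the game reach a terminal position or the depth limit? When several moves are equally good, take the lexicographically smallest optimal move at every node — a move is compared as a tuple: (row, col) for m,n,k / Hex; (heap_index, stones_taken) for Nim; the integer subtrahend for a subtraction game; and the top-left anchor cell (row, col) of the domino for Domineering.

PV length from [(2,1,0,1)]: 3 plies

[(2,1,0,1)] O move#1: h0:-1:-1/(1,1,0,1), h0:-2:+1/(0,1,0,1)*, h1:-1:-1/(2,0,0,1), h3:-1:-1/(2,1,0,0)
[(0,1,0,1)] X move#2: h1:-1:-1/(0,0,0,1)*, h3:-1:-1/(0,1,0,0)
[(0,0,0,1)] O move#3: h3:-1:+1/(0,0,0,0)*
[(0,0,0,0)] end (terminal -1, X#4); searched (2,1,0,1) to 4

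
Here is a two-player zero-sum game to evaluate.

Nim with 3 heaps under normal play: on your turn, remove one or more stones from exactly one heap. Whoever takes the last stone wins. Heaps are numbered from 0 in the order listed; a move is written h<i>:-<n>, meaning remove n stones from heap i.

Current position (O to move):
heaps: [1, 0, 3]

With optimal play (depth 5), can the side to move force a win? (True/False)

O winning at [(1,0,3)]: True

[(1,0,3)] O move#1: h0:-1:-1/(0,0,3), h2:-1:-1/(1,0,2), h2:-2:+1/(1,0,1)*, h2:-3:-1/(1,0,0)
[(1,0,1)] X move#2: h0:-1:-1/(0,0,1)*, h2:-1:-1/(1,0,0)
[(0,0,1)] O move#3: h2:-1:+1/(0,0,0)*
[(0,0,0)] end (terminal -1, X#4); searched (1,0,3) to 5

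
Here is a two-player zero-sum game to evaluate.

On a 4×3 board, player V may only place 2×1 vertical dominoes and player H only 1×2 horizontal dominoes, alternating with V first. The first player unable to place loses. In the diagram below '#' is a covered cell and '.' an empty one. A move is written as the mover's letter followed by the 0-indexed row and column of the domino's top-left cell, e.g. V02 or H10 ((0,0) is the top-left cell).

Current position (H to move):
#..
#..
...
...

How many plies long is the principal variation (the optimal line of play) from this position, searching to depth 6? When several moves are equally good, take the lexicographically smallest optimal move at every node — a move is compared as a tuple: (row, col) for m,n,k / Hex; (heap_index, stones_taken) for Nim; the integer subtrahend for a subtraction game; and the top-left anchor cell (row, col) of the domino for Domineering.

[#../#../.../...] H move#1: H01:-1/###/#../.../...*, H11:-1/#../###/.../..., H20:-1/#../#../##./..., H21:-1/#../#../.##/..., H30:-1/#../#../.../##., H31:-1/#../#../.../.##
[###/#../.../...] V move#2: V11:+1/###/##./.#./...*, V12:-1/###/#.#/..#/..., V20:-1/###/#../#../#.., V21:+1/###/#../.#./.#., V22:-1/###/#../..#/..#
[###/##./.#./...] H move#3: H30:-1/###/##./.#./##.*, H31:-1/###/##./.#./.##
[###/##./.#./##.] V move#4: V12:+1/###/###/.##/##.*, V22:+1/###/##./.##/###
[###/###/.##/##.] end (terminal -1, H#5); searched #../#../.../... to 6

PV length from [#../#../.../...]: 4 plies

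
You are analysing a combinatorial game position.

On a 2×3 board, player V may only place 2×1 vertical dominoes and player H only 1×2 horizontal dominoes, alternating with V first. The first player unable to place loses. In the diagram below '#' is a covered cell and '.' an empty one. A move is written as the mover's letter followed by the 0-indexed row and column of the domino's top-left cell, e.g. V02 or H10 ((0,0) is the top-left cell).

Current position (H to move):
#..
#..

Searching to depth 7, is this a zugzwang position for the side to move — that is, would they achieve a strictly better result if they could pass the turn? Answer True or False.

p1 H@[#../#..]: H01[###/#..]+1* H11[#../###]+1
p2 V@[###/#..] terminal -1; root [#../#..] d7
if H skipped the turn, V would face:
~ p1 V@[#../#..]: V01[##./##.]+1* V02[#.#/#.#]+1
~ p2 H@[##./##.] terminal -1; root [#../#..] d7
compare (H): move=+1 vs pass=-1

zugzwang(#../#.., H) = False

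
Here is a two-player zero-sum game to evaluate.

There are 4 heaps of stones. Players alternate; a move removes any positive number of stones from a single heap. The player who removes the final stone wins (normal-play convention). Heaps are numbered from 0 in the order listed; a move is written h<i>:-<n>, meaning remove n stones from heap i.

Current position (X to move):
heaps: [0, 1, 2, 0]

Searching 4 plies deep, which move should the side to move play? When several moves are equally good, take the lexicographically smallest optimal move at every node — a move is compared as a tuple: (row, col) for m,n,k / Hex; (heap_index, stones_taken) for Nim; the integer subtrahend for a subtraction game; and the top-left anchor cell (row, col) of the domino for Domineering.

X's best at [(0,1,2,0)]: h2:-1

ply 1, X at (0,1,2,0) | h1:-1=-1→(0,0,2,0); h2:-1=+1→(0,1,1,0)*; h2:-2=-1→(0,1,0,0)
ply 2, O at (0,1,1,0) | h1:-1=-1→(0,0,1,0)*; h2:-1=-1→(0,1,0,0)
ply 3, X at (0,0,1,0) | h2:-1=+1→(0,0,0,0)*
ply 4: (0,0,0,0) is terminal -1 (O); from (0,1,2,0) depth 4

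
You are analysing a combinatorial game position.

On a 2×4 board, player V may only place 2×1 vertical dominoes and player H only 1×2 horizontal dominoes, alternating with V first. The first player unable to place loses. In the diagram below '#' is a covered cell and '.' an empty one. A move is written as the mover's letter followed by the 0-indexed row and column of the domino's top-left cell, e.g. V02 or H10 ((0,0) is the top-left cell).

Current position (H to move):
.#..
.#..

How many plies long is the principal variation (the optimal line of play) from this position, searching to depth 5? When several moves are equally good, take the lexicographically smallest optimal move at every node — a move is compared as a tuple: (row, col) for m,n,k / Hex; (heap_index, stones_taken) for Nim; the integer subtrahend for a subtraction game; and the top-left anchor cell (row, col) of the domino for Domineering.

ply 1, H at .#../.#.. | H02=+1→.###/.#..*; H12=+1→.#../.###
ply 2, V at .###/.#.. | V00=-1→####/##..*
ply 3, H at ####/##.. | H12=+1→####/####*
ply 4: ####/#### is terminal -1 (V); from .#../.#.. depth 5

PV length from [.#../.#..]: 3 plies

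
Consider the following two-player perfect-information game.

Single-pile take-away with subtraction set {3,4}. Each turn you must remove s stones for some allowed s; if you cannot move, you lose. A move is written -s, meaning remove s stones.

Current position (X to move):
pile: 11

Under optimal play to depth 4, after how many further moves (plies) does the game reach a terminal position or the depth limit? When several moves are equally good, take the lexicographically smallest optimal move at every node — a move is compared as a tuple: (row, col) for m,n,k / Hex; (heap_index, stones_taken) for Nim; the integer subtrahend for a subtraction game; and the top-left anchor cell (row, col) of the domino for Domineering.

PV length from [11]: 3 plies

p1 X@[11]: -3[8]+1* -4[7]+1
p2 O@[8]: -3[5]-1* -4[4]-1
p3 X@[5]: -3[2]+1* -4[1]+1
p4 O@[2] terminal -1; root [11] d4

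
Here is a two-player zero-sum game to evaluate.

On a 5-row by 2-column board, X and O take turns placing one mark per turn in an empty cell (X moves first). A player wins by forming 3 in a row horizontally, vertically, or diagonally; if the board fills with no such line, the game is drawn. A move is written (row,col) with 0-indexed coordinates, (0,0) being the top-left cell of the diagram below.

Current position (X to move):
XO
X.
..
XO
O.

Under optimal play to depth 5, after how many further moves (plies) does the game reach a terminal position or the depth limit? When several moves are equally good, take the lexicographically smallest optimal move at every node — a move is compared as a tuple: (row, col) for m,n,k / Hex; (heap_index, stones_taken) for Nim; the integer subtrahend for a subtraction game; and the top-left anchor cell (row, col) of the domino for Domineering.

p1 X@[XO/X./../XO/O.]: (1,1)[XO/XX/../XO/O.]+0 (2,0)[XO/X./X./XO/O.]+1* (2,1)[XO/X./.X/XO/O.]+0 (4,1)[XO/X./../XO/OX]+0
p2 O@[XO/X./X./XO/O.] terminal -1; root [XO/X./../XO/O.] d5

PV length from [XO/X./../XO/O.]: 1 ply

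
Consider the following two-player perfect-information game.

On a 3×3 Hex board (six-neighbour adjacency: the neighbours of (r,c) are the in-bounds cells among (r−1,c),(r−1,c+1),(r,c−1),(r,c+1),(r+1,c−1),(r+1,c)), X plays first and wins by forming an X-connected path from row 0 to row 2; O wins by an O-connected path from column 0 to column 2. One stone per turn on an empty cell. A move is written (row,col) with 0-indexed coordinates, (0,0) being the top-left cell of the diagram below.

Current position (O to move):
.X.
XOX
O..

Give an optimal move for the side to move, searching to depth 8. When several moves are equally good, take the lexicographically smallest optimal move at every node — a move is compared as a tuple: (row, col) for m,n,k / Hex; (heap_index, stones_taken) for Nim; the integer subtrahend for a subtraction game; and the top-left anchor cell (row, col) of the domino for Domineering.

O's best at [.X./XOX/O..]: (0,2)

ply 1, O at .X./XOX/O.. | (0,0)=-1→OX./XOX/O..; (0,2)=+1→.XO/XOX/O..*; (2,1)=+1→.X./XOX/OO.; (2,2)=+1→.X./XOX/O.O
ply 2: .XO/XOX/O.. is terminal -1 (X); from .X./XOX/O.. depth 8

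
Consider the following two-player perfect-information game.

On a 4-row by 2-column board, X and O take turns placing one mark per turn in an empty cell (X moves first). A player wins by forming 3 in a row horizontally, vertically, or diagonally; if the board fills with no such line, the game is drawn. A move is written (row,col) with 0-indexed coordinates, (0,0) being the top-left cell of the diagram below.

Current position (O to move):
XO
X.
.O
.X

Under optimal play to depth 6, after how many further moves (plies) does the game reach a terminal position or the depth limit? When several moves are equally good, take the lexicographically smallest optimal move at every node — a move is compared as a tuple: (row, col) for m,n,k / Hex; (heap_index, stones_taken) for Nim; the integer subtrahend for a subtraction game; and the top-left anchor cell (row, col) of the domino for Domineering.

PV length from [XO/X./.O/.X]: 1 ply

[XO/X./.O/.X] O move#1: (1,1):+1/XO/XO/.O/.X*, (2,0):+0/XO/X./OO/.X, (3,0):-1/XO/X./.O/OX
[XO/XO/.O/.X] end (terminal -1, X#2); searched XO/X./.O/.X to 6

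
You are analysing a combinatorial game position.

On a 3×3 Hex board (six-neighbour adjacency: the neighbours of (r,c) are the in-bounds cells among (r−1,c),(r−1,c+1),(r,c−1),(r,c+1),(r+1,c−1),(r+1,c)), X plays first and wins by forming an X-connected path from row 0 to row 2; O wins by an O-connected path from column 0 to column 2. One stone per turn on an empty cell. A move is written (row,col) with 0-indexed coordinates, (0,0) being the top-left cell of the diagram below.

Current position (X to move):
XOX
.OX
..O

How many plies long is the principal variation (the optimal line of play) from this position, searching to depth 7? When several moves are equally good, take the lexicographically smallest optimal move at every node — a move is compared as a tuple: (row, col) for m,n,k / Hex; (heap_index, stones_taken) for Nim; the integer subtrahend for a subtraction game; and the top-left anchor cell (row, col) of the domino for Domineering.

PV length from [XOX/.OX/..O]: 3 plies

[XOX/.OX/..O] X move#1: (1,0):+1/XOX/XOX/..O*, (2,0):+1/XOX/.OX/X.O, (2,1):+1/XOX/.OX/.XO
[XOX/XOX/..O] O move#2: (2,0):-1/XOX/XOX/O.O*, (2,1):-1/XOX/XOX/.OO
[XOX/XOX/O.O] X move#3: (2,1):+1/XOX/XOX/OXO*
[XOX/XOX/OXO] end (terminal -1, O#4); searched XOX/.OX/..O to 7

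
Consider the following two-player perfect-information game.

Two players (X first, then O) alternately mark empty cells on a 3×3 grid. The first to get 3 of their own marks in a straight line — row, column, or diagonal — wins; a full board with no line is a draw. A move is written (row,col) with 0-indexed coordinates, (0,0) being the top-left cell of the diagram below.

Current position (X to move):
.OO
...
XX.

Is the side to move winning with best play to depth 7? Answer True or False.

ply 1, X at .OO/.../XX. | (0,0)=+1→XOO/.../XX.*; (1,0)=-1→.OO/X../XX.; (1,1)=-1→.OO/.X./XX.; (1,2)=-1→.OO/..X/XX.; (2,2)=+1→.OO/.../XXX
ply 2, O at XOO/.../XX. | (1,0)=-1→XOO/O../XX.*; (1,1)=-1→XOO/.O./XX.; (1,2)=-1→XOO/..O/XX.; (2,2)=-1→XOO/.../XXO
ply 3, X at XOO/O../XX. | (1,1)=+0→XOO/OX./XX.; (1,2)=+0→XOO/O.X/XX.; (2,2)=+1→XOO/O../XXX*
ply 4: XOO/O../XXX is terminal -1 (O); from .OO/.../XX. depth 7

X winning at [.OO/.../XX.]: True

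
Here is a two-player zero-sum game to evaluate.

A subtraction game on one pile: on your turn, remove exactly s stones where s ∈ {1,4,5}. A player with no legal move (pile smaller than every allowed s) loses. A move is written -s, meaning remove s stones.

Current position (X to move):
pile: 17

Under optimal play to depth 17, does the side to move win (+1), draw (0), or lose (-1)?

ply 1, X at 17 | -1=+1→16*; -4=-1→13; -5=-1→12
ply 2, O at 16 | -1=-1→15*; -4=-1→12; -5=-1→11
ply 3, X at 15 | -1=-1→14; -4=-1→11; -5=+1→10*
ply 4, O at 10 | -1=-1→9*; -4=-1→6; -5=-1→5
ply 5, X at 9 | -1=+1→8*; -4=-1→5; -5=-1→4
ply 6, O at 8 | -1=-1→7*; -4=-1→4; -5=-1→3
ply 7, X at 7 | -1=-1→6; -4=-1→3; -5=+1→2*
ply 8, O at 2 | -1=-1→1*
ply 9, X at 1 | -1=+1→0*
ply 10: 0 is terminal -1 (O); from 17 depth 17

value(17, X) = +1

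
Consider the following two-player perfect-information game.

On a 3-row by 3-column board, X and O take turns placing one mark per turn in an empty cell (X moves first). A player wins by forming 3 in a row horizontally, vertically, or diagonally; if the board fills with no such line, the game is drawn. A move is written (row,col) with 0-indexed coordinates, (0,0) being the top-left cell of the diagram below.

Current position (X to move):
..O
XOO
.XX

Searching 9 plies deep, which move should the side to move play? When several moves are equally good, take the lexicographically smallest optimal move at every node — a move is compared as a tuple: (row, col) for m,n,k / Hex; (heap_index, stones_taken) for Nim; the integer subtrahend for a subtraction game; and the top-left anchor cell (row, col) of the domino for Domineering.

p1 X@[..O/XOO/.XX]: (0,0)[X.O/XOO/.XX]-1 (0,1)[.XO/XOO/.XX]-1 (2,0)[..O/XOO/XXX]+1*
p2 O@[..O/XOO/XXX] terminal -1; root [..O/XOO/.XX] d9

X's best at [..O/XOO/.XX]: (2,0)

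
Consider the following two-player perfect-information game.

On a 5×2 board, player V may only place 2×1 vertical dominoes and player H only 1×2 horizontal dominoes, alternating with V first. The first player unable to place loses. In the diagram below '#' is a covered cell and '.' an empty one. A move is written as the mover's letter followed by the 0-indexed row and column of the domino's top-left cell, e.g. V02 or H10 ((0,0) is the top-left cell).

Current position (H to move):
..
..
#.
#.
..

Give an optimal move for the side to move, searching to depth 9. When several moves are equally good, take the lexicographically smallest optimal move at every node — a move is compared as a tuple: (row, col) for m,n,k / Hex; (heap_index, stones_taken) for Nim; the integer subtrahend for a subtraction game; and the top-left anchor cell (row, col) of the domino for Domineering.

H's best at [../../#./#./..]: H00

ply 1, H at ../../#./#./.. | H00=+1→##/../#./#./..*; H10=+1→../##/#./#./..; H40=-1→../../#./#./##
ply 2, V at ##/../#./#./.. | V11=-1→##/.#/##/#./..*; V21=-1→##/../##/##/..; V31=-1→##/../#./##/.#
ply 3, H at ##/.#/##/#./.. | H40=+1→##/.#/##/#./##*
ply 4: ##/.#/##/#./## is terminal -1 (V); from ../../#./#./.. depth 9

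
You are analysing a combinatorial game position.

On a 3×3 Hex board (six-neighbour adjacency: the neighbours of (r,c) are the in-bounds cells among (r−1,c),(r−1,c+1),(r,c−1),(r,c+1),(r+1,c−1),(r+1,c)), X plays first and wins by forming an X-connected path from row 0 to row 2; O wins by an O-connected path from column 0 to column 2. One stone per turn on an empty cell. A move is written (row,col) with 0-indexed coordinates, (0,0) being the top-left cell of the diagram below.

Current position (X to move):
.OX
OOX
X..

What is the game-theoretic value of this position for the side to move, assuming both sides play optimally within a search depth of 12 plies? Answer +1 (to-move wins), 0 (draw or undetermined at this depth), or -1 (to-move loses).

[.OX/OOX/X..] X move#1: (0,0):+1/XOX/OOX/X..*, (2,1):+1/.OX/OOX/XX., (2,2):+1/.OX/OOX/X.X
[XOX/OOX/X..] O move#2: (2,1):-1/XOX/OOX/XO.*, (2,2):-1/XOX/OOX/X.O
[XOX/OOX/XO.] X move#3: (2,2):+1/XOX/OOX/XOX*
[XOX/OOX/XOX] end (terminal -1, O#4); searched .OX/OOX/X.. to 12

value(.OX/OOX/X.., X) = +1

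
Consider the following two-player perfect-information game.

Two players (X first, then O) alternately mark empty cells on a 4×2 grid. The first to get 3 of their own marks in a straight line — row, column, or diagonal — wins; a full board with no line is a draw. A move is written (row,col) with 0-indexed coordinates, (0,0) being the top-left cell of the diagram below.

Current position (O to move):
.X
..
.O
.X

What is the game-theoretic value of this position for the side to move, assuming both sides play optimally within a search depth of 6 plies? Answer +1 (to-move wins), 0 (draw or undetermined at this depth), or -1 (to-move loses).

value(.X/../.O/.X, O) = 0

ply 1, O at .X/../.O/.X | (0,0)=+0→OX/../.O/.X*; (1,0)=+0→.X/O./.O/.X; (1,1)=+0→.X/.O/.O/.X; (2,0)=+0→.X/../OO/.X; (3,0)=+0→.X/../.O/OX
ply 2, X at OX/../.O/.X | (1,0)=+0→OX/X./.O/.X*; (1,1)=+0→OX/.X/.O/.X; (2,0)=+0→OX/../XO/.X; (3,0)=+0→OX/../.O/XX
ply 3, O at OX/X./.O/.X | (1,1)=+0→OX/XO/.O/.X*; (2,0)=+0→OX/X./OO/.X; (3,0)=+0→OX/X./.O/OX
ply 4, X at OX/XO/.O/.X | (2,0)=+0→OX/XO/XO/.X*; (3,0)=+0→OX/XO/.O/XX
ply 5, O at OX/XO/XO/.X | (3,0)=+0→OX/XO/XO/OX*
ply 6: OX/XO/XO/OX is terminal +0 (X); from .X/../.O/.X depth 6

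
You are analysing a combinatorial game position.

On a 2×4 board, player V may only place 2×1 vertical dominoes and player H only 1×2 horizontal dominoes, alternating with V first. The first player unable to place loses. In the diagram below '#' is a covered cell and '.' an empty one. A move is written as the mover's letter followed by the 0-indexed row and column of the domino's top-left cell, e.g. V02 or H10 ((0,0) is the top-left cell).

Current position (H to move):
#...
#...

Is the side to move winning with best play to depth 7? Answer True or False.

ply 1, H at #.../#... | H01=+1→###./#...*; H02=+1→#.##/#...; H11=+1→#.../###.; H12=+1→#.../#.##
ply 2, V at ###./#... | V03=-1→####/#..#*
ply 3, H at ####/#..# | H11=+1→####/####*
ply 4: ####/#### is terminal -1 (V); from #.../#... depth 7

H winning at [#.../#...]: True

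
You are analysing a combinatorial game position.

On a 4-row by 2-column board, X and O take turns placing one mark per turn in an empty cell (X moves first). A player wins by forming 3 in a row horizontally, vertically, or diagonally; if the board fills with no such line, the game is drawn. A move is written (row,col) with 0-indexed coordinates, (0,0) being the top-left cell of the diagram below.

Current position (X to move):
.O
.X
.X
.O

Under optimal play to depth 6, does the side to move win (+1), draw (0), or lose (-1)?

value(.O/.X/.X/.O, X) = 0

[.O/.X/.X/.O] X move#1: (0,0):+0/XO/.X/.X/.O*, (1,0):+0/.O/XX/.X/.O, (2,0):+0/.O/.X/XX/.O, (3,0):+0/.O/.X/.X/XO
[XO/.X/.X/.O] O move#2: (1,0):+0/XO/OX/.X/.O*, (2,0):+0/XO/.X/OX/.O, (3,0):+0/XO/.X/.X/OO
[XO/OX/.X/.O] X move#3: (2,0):+0/XO/OX/XX/.O*, (3,0):+0/XO/OX/.X/XO
[XO/OX/XX/.O] O move#4: (3,0):+0/XO/OX/XX/OO*
[XO/OX/XX/OO] end (terminal +0, X#5); searched .O/.X/.X/.O to 6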